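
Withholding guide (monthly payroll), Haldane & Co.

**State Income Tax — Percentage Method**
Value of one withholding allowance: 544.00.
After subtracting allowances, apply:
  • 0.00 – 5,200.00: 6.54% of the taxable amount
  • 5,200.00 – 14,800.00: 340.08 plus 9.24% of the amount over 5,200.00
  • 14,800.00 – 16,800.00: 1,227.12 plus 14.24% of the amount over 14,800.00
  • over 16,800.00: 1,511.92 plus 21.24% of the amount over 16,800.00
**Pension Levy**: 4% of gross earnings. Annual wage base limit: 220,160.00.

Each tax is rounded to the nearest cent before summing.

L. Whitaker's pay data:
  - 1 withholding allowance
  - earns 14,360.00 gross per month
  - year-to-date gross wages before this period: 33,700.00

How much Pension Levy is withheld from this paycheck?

574.40

Pension Levy: 4% × 14,360.00 = 574.40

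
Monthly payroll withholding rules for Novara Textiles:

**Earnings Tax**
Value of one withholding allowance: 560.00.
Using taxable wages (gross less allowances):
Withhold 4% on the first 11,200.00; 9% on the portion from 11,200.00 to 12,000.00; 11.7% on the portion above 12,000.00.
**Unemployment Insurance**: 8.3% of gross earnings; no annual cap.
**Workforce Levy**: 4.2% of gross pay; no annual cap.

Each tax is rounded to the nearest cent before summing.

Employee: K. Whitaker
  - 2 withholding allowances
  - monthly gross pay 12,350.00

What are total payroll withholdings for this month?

Earnings Tax: taxable = 12,350.00 − 2×560.00 = 11,230.00
  448.00 + 9% × (11,230.00 − 11,200.00) = 448.00 + 9% × 30.00 = 450.70
Unemployment Insurance: 8.3% × 12,350.00 = 1,025.05
Workforce Levy: 4.2% × 12,350.00 = 518.70
Total: 450.70 + 1,025.05 + 518.70 = 1,994.45

1,994.45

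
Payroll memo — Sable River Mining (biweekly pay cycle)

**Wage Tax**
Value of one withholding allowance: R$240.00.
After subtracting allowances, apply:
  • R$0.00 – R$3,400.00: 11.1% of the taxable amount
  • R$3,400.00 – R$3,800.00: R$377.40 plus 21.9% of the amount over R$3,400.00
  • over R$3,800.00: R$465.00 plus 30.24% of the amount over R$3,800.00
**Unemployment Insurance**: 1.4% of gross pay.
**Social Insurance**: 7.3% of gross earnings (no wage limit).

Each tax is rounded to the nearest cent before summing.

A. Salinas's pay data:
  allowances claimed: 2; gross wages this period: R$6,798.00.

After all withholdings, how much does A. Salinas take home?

Wage Tax: taxable = R$6,798.00 − 2×R$240.00 = R$6,318.00
  R$465.00 + 30.24% × (R$6,318.00 − R$3,800.00) = R$465.00 + 30.24% × R$2,518.00 = R$1,226.44
Unemployment Insurance: 1.4% × R$6,798.00 = R$95.17
Social Insurance: 7.3% × R$6,798.00 = R$496.25
Total withheld: R$1,226.44 + R$95.17 + R$496.25 = R$1,817.86
Net pay: R$6,798.00 − R$1,817.86 = R$4,980.14

R$4,980.14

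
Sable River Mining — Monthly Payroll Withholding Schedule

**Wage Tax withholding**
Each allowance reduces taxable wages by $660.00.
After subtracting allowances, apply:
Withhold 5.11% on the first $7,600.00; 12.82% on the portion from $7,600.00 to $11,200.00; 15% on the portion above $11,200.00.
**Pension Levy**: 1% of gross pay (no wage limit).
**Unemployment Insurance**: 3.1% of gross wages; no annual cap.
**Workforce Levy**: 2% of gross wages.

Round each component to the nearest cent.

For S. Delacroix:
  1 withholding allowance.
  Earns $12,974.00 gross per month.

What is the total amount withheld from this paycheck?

Wage Tax: taxable = $12,974.00 − 1×$660.00 = $12,314.00
  $849.88 + 15% × ($12,314.00 − $11,200.00) = $849.88 + 15% × $1,114.00 = $1,016.98
Pension Levy: 1% × $12,974.00 = $129.74
Unemployment Insurance: 3.1% × $12,974.00 = $402.19
Workforce Levy: 2% × $12,974.00 = $259.48
Total: $1,016.98 + $129.74 + $402.19 + $259.48 = $1,808.39

$1,808.39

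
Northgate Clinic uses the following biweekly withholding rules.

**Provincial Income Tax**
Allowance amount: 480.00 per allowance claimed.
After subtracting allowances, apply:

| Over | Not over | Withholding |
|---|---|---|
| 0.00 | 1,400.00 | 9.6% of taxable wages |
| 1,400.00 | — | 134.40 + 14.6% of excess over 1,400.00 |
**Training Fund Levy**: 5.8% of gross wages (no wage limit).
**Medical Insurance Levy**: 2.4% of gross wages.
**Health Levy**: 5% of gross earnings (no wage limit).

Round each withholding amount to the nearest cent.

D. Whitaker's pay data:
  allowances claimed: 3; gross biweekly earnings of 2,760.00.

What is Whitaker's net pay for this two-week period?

2,268.96

Provincial Income Tax: taxable = 2,760.00 − 3×480.00 = 1,320.00
  9.6% × 1,320.00 = 126.72
Training Fund Levy: 5.8% × 2,760.00 = 160.08
Medical Insurance Levy: 2.4% × 2,760.00 = 66.24
Health Levy: 5% × 2,760.00 = 138.00
Total withheld: 126.72 + 160.08 + 66.24 + 138.00 = 491.04
Net pay: 2,760.00 − 491.04 = 2,268.96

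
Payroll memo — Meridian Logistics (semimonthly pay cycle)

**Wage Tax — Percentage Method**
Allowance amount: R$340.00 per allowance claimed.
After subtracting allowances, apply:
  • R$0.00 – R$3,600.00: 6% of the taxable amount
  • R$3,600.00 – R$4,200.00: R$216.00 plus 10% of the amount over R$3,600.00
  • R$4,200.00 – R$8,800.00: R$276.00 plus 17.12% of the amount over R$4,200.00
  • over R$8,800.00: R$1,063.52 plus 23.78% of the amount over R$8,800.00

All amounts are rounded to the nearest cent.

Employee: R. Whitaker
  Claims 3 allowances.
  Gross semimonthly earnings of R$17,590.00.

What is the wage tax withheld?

Wage Tax: taxable = R$17,590.00 − 3×R$340.00 = R$16,570.00
  R$1,063.52 + 23.78% × (R$16,570.00 − R$8,800.00) = R$1,063.52 + 23.78% × R$7,770.00 = R$2,911.23

R$2,911.23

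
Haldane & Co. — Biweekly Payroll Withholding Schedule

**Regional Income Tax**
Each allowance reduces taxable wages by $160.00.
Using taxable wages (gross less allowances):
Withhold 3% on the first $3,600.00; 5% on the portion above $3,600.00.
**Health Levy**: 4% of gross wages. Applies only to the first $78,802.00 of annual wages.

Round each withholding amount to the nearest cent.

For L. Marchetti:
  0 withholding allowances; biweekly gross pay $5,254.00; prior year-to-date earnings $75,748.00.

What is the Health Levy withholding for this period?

Health Levy: cap $78,802.00 − YTD $75,748.00 = $3,054.00 subject; 4% × $3,054.00 = $122.16

$122.16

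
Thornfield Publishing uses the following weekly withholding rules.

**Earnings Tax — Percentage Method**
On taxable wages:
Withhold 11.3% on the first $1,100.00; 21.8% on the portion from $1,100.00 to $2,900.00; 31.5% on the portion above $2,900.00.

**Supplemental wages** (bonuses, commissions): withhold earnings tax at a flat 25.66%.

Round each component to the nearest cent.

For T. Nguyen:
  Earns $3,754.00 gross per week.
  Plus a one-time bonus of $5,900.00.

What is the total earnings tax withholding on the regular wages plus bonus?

Earnings Tax: taxable = $3,754.00
  $516.70 + 31.5% × ($3,754.00 − $2,900.00) = $516.70 + 31.5% × $854.00 = $785.71
Supplemental (25.66% flat on bonus): 25.66% × $5,900.00 = $1,513.94
Total earnings tax: $785.71 + $1,513.94 = $2,299.65

$2,299.65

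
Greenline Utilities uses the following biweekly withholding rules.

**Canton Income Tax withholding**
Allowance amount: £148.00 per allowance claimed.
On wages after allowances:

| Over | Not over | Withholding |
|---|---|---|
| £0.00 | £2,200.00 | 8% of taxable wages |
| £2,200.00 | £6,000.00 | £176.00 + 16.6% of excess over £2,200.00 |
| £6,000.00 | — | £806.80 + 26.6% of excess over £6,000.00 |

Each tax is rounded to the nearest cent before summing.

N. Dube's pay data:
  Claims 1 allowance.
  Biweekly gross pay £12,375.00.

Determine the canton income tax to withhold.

£2,463.18

Canton Income Tax: taxable = £12,375.00 − 1×£148.00 = £12,227.00
  £806.80 + 26.6% × (£12,227.00 − £6,000.00) = £806.80 + 26.6% × £6,227.00 = £2,463.18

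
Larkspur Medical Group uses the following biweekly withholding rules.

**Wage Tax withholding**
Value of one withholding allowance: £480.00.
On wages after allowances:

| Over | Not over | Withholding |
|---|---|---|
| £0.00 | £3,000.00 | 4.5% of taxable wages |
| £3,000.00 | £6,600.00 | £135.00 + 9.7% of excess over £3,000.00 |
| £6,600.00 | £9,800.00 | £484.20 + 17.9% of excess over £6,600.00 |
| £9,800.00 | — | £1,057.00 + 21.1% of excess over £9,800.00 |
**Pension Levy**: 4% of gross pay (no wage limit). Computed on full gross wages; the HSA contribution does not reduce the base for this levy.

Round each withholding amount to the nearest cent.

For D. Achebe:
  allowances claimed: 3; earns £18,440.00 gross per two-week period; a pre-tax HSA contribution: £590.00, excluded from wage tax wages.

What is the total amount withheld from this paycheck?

£3,189.31

Wage Tax: taxable = £18,440.00 − £590.00 − 3×£480.00 = £16,410.00
  £1,057.00 + 21.1% × (£16,410.00 − £9,800.00) = £1,057.00 + 21.1% × £6,610.00 = £2,451.71
Pension Levy: 4% × £18,440.00 = £737.60
Total: £2,451.71 + £737.60 = £3,189.31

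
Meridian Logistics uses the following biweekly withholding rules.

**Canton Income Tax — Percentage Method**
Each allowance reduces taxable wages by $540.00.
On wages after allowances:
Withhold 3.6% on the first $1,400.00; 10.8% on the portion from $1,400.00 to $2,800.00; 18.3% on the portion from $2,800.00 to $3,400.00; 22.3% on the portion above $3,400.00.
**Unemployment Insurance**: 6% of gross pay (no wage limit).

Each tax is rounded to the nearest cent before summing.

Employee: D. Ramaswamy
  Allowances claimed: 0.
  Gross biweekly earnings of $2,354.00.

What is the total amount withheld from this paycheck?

Canton Income Tax: taxable = $2,354.00
  $50.40 + 10.8% × ($2,354.00 − $1,400.00) = $50.40 + 10.8% × $954.00 = $153.43
Unemployment Insurance: 6% × $2,354.00 = $141.24
Total: $153.43 + $141.24 = $294.67

$294.67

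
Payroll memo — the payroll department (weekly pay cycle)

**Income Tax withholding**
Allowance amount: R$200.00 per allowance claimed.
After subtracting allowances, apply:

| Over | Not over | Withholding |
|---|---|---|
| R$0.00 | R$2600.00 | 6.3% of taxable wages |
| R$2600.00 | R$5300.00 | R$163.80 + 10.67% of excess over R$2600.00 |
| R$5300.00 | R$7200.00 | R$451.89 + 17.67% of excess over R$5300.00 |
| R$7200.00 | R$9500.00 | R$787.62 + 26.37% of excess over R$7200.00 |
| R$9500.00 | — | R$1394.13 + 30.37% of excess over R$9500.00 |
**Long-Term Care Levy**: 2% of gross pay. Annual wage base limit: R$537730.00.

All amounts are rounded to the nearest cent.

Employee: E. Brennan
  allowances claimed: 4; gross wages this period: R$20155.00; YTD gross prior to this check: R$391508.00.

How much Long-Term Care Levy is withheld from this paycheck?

R$403.10

Long-Term Care Levy: 2% × R$20155.00 = R$403.10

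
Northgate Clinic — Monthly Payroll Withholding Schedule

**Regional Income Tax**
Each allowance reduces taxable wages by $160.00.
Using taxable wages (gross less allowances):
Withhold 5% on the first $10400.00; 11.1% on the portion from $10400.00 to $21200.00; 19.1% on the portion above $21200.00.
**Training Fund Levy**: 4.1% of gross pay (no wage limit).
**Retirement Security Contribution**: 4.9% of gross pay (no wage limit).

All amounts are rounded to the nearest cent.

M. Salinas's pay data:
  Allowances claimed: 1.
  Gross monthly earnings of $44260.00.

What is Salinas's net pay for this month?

$34183.90

Regional Income Tax: taxable = $44260.00 − 1×$160.00 = $44100.00
  $1718.80 + 19.1% × ($44100.00 − $21200.00) = $1718.80 + 19.1% × $22900.00 = $6092.70
Training Fund Levy: 4.1% × $44260.00 = $1814.66
Retirement Security Contribution: 4.9% × $44260.00 = $2168.74
Total withheld: $6092.70 + $1814.66 + $2168.74 = $10076.10
Net pay: $44260.00 − $10076.10 = $34183.90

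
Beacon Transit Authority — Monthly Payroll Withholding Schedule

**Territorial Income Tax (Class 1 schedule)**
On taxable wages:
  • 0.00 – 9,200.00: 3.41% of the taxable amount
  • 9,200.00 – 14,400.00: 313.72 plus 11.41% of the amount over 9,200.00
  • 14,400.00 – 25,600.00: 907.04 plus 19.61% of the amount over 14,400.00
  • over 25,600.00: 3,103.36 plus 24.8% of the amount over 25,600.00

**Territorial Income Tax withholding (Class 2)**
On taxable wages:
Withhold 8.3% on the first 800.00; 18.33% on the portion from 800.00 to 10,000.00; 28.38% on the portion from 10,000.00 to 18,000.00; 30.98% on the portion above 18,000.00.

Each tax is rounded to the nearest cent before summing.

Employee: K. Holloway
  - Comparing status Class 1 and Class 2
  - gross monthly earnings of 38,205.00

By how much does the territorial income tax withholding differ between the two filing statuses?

Territorial Income Tax (Class 1): taxable = 38,205.00
  3,103.36 + 24.8% × (38,205.00 − 25,600.00) = 3,103.36 + 24.8% × 12,605.00 = 6,229.40
Territorial Income Tax (Class 2): taxable = 38,205.00
  4,023.16 + 30.98% × (38,205.00 − 18,000.00) = 4,023.16 + 30.98% × 20,205.00 = 10,282.67
Difference: |6,229.40 − 10,282.67| = 4,053.27 (higher under Class 2)

4,053.27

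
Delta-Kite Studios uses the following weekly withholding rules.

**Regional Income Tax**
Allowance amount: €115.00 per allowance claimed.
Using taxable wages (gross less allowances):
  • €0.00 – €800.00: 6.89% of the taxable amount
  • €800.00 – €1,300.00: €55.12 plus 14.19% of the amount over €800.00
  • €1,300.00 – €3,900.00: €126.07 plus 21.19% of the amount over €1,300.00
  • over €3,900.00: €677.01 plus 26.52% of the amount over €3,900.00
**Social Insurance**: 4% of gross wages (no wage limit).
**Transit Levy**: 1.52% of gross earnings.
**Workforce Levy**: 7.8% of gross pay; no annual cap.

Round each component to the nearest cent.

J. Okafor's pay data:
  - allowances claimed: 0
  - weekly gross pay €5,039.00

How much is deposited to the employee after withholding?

Regional Income Tax: taxable = €5,039.00
  €677.01 + 26.52% × (€5,039.00 − €3,900.00) = €677.01 + 26.52% × €1,139.00 = €979.07
Social Insurance: 4% × €5,039.00 = €201.56
Transit Levy: 1.52% × €5,039.00 = €76.59
Workforce Levy: 7.8% × €5,039.00 = €393.04
Total withheld: €979.07 + €201.56 + €76.59 + €393.04 = €1,650.26
Net pay: €5,039.00 − €1,650.26 = €3,388.74

€3,388.74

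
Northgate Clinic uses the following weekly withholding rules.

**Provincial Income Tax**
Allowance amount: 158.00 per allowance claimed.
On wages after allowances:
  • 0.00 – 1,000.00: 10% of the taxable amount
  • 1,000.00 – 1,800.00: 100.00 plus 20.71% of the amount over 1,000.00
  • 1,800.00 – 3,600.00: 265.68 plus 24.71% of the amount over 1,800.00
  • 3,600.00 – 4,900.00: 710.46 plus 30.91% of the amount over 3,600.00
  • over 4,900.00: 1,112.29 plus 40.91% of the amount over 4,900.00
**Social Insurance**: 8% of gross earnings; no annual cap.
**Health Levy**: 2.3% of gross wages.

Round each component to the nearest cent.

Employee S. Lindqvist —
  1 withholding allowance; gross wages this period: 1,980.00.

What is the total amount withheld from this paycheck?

Provincial Income Tax: taxable = 1,980.00 − 1×158.00 = 1,822.00
  265.68 + 24.71% × (1,822.00 − 1,800.00) = 265.68 + 24.71% × 22.00 = 271.12
Social Insurance: 8% × 1,980.00 = 158.40
Health Levy: 2.3% × 1,980.00 = 45.54
Total: 271.12 + 158.40 + 45.54 = 475.06

475.06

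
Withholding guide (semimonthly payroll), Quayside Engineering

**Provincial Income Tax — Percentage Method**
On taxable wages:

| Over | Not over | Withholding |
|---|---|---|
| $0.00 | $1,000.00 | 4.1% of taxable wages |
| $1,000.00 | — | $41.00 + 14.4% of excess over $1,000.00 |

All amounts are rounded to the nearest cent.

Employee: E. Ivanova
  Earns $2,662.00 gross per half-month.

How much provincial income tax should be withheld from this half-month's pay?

$280.33

Provincial Income Tax: taxable = $2,662.00
  $41.00 + 14.4% × ($2,662.00 − $1,000.00) = $41.00 + 14.4% × $1,662.00 = $280.33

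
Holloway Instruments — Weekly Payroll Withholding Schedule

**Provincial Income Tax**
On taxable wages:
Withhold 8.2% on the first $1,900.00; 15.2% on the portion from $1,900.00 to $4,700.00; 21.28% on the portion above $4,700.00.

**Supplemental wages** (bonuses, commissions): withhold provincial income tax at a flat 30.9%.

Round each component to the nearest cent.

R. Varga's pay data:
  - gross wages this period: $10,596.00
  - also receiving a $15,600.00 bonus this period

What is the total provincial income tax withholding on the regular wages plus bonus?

$6,656.47

Provincial Income Tax: taxable = $10,596.00
  $581.40 + 21.28% × ($10,596.00 − $4,700.00) = $581.40 + 21.28% × $5,896.00 = $1,836.07
Supplemental (30.9% flat on bonus): 30.9% × $15,600.00 = $4,820.40
Total provincial income tax: $1,836.07 + $4,820.40 = $6,656.47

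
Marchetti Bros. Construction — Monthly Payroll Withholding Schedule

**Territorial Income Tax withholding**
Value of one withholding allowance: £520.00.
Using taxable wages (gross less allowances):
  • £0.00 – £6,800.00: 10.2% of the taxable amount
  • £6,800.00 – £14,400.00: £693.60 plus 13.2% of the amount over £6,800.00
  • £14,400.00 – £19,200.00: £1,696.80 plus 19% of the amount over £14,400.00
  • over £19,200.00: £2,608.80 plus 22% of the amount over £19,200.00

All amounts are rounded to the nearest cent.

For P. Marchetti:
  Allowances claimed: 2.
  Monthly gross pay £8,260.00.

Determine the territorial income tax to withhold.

£749.04

Territorial Income Tax: taxable = £8,260.00 − 2×£520.00 = £7,220.00
  £693.60 + 13.2% × (£7,220.00 − £6,800.00) = £693.60 + 13.2% × £420.00 = £749.04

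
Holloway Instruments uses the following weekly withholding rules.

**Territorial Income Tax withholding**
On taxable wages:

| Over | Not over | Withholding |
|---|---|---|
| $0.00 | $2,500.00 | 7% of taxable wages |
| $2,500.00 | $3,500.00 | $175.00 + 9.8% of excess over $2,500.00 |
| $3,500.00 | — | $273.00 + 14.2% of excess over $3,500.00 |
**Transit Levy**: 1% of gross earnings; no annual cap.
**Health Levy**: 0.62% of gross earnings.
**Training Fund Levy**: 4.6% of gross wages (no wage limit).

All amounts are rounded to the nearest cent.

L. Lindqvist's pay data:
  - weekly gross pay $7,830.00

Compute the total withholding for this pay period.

$1,374.89

Territorial Income Tax: taxable = $7,830.00
  $273.00 + 14.2% × ($7,830.00 − $3,500.00) = $273.00 + 14.2% × $4,330.00 = $887.86
Transit Levy: 1% × $7,830.00 = $78.30
Health Levy: 0.62% × $7,830.00 = $48.55
Training Fund Levy: 4.6% × $7,830.00 = $360.18
Total: $887.86 + $78.30 + $48.55 + $360.18 = $1,374.89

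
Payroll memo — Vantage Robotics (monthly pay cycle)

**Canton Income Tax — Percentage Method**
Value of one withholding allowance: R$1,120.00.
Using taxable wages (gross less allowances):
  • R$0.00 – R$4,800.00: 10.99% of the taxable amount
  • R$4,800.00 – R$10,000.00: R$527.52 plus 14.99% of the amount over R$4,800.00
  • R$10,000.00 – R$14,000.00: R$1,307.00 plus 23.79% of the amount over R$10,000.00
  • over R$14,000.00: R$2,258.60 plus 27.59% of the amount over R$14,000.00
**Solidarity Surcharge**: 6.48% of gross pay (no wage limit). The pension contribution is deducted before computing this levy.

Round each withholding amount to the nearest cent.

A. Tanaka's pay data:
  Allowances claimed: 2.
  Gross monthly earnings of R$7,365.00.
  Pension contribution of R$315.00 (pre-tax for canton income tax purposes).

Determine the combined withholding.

R$985.86

Canton Income Tax: taxable = R$7,365.00 − R$315.00 − 2×R$1,120.00 = R$4,810.00
  R$527.52 + 14.99% × (R$4,810.00 − R$4,800.00) = R$527.52 + 14.99% × R$10.00 = R$529.02
Solidarity Surcharge: 6.48% × R$7,050.00 = R$456.84
Total: R$529.02 + R$456.84 = R$985.86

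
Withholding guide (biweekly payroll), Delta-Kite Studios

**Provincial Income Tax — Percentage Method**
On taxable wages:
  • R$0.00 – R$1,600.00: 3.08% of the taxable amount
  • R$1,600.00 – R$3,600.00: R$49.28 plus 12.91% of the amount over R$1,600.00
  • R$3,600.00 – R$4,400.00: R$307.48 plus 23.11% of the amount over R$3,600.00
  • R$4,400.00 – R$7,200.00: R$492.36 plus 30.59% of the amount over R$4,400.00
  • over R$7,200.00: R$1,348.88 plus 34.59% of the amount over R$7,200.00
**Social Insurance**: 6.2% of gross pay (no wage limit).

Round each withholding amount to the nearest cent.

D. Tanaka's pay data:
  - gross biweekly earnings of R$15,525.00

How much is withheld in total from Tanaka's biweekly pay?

Provincial Income Tax: taxable = R$15,525.00
  R$1,348.88 + 34.59% × (R$15,525.00 − R$7,200.00) = R$1,348.88 + 34.59% × R$8,325.00 = R$4,228.50
Social Insurance: 6.2% × R$15,525.00 = R$962.55
Total: R$4,228.50 + R$962.55 = R$5,191.05

R$5,191.05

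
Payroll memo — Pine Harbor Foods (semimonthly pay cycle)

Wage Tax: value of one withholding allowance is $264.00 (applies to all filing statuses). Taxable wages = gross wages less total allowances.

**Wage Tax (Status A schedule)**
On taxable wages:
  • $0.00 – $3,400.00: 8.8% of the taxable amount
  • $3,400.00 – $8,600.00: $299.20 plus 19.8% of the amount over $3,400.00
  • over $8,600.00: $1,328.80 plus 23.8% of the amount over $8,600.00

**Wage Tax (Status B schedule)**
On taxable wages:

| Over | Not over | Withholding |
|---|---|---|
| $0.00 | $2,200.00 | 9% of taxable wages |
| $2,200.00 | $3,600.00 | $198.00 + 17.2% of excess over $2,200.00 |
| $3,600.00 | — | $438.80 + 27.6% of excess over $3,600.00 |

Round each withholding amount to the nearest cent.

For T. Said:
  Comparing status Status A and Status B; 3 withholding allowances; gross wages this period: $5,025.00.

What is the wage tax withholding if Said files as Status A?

Wage Tax (Status A): taxable = $5,025.00 − 3×$264.00 = $4,233.00
  $299.20 + 19.8% × ($4,233.00 − $3,400.00) = $299.20 + 19.8% × $833.00 = $464.13

$464.13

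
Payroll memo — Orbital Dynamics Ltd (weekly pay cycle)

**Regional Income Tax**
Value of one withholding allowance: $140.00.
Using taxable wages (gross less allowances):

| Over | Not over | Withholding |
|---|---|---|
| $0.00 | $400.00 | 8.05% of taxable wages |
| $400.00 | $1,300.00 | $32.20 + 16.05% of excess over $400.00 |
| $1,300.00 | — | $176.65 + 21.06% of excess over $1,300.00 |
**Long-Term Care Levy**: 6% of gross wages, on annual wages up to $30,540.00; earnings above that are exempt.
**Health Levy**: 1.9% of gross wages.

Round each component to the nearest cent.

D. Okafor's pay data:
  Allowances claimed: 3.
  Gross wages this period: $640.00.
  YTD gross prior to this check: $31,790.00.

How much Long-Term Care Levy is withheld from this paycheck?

$0.00

Long-Term Care Levy: YTD $31,790.00 ≥ cap $30,540.00 → $0.00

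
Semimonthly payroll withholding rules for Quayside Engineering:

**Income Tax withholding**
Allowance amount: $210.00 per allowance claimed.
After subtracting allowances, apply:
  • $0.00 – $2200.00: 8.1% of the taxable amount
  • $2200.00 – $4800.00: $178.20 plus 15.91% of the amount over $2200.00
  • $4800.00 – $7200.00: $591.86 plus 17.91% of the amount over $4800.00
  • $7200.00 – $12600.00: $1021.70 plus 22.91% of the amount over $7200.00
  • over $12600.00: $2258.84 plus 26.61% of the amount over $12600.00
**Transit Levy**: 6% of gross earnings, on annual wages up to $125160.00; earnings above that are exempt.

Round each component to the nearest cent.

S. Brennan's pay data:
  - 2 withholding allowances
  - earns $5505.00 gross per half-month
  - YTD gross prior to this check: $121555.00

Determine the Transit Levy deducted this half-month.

Transit Levy: cap $125160.00 − YTD $121555.00 = $3605.00 subject; 6% × $3605.00 = $216.30

$216.30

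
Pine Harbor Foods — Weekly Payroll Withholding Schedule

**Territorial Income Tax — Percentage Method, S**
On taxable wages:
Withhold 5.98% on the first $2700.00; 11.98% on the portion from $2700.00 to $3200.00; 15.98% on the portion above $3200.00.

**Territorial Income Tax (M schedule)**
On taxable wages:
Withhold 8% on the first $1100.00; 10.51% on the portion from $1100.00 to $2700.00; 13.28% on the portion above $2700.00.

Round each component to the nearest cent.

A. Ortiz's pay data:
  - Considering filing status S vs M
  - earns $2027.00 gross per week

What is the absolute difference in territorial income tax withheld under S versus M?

$64.22

Territorial Income Tax (S): taxable = $2027.00
  5.98% × $2027.00 = $121.21
Territorial Income Tax (M): taxable = $2027.00
  $88.00 + 10.51% × ($2027.00 − $1100.00) = $88.00 + 10.51% × $927.00 = $185.43
Difference: |$121.21 − $185.43| = $64.22 (higher under M)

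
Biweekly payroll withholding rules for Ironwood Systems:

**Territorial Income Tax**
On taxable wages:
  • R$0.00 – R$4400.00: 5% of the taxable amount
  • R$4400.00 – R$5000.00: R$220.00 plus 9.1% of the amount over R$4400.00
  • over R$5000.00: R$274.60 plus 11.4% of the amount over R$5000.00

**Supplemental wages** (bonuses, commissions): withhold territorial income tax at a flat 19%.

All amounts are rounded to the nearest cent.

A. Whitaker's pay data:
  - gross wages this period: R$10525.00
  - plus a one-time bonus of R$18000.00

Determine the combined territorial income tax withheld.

Territorial Income Tax: taxable = R$10525.00
  R$274.60 + 11.4% × (R$10525.00 − R$5000.00) = R$274.60 + 11.4% × R$5525.00 = R$904.45
Supplemental (19% flat on bonus): 19% × R$18000.00 = R$3420.00
Total territorial income tax: R$904.45 + R$3420.00 = R$4324.45

R$4324.45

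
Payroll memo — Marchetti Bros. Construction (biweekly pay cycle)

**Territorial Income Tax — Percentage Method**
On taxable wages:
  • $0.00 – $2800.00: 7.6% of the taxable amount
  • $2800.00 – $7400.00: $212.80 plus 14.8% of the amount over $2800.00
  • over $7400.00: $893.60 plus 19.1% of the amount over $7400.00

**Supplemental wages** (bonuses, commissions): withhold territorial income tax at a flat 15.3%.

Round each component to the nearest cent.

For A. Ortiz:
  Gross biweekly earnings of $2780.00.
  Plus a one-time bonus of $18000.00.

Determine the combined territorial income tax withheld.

Territorial Income Tax: taxable = $2780.00
  7.6% × $2780.00 = $211.28
Supplemental (15.3% flat on bonus): 15.3% × $18000.00 = $2754.00
Total territorial income tax: $211.28 + $2754.00 = $2965.28

$2965.28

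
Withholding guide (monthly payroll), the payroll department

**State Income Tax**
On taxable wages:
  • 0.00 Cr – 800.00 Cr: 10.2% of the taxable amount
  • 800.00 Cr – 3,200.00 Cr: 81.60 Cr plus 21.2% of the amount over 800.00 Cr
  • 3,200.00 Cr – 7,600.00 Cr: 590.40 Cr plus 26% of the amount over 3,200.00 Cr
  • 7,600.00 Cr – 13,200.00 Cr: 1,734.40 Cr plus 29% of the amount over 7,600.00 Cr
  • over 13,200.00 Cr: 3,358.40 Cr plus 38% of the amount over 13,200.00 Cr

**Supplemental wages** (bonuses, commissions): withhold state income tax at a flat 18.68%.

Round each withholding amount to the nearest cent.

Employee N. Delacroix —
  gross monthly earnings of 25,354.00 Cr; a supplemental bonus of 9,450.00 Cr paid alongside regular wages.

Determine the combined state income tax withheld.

State Income Tax: taxable = 25,354.00 Cr
  3,358.40 Cr + 38% × (25,354.00 Cr − 13,200.00 Cr) = 3,358.40 Cr + 38% × 12,154.00 Cr = 7,976.92 Cr
Supplemental (18.68% flat on bonus): 18.68% × 9,450.00 Cr = 1,765.26 Cr
Total state income tax: 7,976.92 Cr + 1,765.26 Cr = 9,742.18 Cr

9,742.18 Cr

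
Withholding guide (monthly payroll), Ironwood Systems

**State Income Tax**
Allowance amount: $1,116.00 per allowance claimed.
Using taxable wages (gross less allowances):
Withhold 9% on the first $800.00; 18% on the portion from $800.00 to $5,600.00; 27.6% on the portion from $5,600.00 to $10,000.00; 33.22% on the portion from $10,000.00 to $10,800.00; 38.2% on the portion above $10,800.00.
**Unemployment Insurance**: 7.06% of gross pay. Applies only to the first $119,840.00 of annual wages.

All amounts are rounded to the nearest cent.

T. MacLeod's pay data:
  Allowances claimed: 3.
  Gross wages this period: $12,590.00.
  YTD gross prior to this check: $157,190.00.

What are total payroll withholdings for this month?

State Income Tax: taxable = $12,590.00 − 3×$1,116.00 = $9,242.00
  $936.00 + 27.6% × ($9,242.00 − $5,600.00) = $936.00 + 27.6% × $3,642.00 = $1,941.19
Unemployment Insurance: YTD $157,190.00 ≥ cap $119,840.00 → $0.00
Total: $1,941.19 + $0.00 = $1,941.19

$1,941.19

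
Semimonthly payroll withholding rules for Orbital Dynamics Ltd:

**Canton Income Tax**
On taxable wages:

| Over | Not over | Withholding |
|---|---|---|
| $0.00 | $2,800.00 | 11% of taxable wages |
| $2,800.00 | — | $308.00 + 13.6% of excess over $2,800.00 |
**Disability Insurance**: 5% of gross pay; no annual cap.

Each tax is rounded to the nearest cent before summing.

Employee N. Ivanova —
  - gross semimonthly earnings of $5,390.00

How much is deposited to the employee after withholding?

Canton Income Tax: taxable = $5,390.00
  $308.00 + 13.6% × ($5,390.00 − $2,800.00) = $308.00 + 13.6% × $2,590.00 = $660.24
Disability Insurance: 5% × $5,390.00 = $269.50
Total withheld: $660.24 + $269.50 = $929.74
Net pay: $5,390.00 − $929.74 = $4,460.26

$4,460.26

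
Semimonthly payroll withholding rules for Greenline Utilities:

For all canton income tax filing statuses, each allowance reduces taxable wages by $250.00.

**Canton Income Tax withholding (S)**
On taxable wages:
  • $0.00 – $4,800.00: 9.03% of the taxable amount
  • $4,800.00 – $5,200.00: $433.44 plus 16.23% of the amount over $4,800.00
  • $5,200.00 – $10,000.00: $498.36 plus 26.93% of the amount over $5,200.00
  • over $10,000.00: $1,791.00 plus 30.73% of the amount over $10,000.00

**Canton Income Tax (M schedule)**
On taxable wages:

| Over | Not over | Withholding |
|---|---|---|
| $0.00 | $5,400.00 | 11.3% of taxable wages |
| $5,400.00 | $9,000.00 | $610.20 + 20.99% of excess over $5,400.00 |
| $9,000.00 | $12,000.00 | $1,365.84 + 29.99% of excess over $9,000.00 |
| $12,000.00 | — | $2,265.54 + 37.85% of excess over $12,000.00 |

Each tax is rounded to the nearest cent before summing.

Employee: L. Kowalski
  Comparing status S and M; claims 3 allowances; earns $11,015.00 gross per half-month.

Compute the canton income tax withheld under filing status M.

$1,745.21

Canton Income Tax (M): taxable = $11,015.00 − 3×$250.00 = $10,265.00
  $1,365.84 + 29.99% × ($10,265.00 − $9,000.00) = $1,365.84 + 29.99% × $1,265.00 = $1,745.21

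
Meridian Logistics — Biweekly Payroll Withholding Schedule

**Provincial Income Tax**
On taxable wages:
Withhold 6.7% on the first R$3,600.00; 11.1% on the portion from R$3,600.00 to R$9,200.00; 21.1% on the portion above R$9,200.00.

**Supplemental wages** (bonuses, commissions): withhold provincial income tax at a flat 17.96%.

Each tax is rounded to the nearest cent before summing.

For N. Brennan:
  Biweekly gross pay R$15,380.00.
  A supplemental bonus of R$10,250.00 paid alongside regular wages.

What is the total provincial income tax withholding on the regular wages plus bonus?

Provincial Income Tax: taxable = R$15,380.00
  R$862.80 + 21.1% × (R$15,380.00 − R$9,200.00) = R$862.80 + 21.1% × R$6,180.00 = R$2,166.78
Supplemental (17.96% flat on bonus): 17.96% × R$10,250.00 = R$1,840.90
Total provincial income tax: R$2,166.78 + R$1,840.90 = R$4,007.68

R$4,007.68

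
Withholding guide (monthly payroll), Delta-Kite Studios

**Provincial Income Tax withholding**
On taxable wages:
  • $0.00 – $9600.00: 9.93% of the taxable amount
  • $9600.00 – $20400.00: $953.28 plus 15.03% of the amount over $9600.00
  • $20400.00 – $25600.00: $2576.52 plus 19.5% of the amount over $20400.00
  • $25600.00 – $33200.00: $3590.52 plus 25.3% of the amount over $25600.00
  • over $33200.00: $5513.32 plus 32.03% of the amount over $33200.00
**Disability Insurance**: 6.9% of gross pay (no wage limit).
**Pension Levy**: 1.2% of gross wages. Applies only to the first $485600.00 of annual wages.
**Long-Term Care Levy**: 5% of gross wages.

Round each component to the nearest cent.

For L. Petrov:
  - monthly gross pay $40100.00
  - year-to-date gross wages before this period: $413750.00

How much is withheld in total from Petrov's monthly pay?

Provincial Income Tax: taxable = $40100.00
  $5513.32 + 32.03% × ($40100.00 − $33200.00) = $5513.32 + 32.03% × $6900.00 = $7723.39
Disability Insurance: 6.9% × $40100.00 = $2766.90
Pension Levy: 1.2% × $40100.00 = $481.20
Long-Term Care Levy: 5% × $40100.00 = $2005.00
Total: $7723.39 + $2766.90 + $481.20 + $2005.00 = $12976.49

$12976.49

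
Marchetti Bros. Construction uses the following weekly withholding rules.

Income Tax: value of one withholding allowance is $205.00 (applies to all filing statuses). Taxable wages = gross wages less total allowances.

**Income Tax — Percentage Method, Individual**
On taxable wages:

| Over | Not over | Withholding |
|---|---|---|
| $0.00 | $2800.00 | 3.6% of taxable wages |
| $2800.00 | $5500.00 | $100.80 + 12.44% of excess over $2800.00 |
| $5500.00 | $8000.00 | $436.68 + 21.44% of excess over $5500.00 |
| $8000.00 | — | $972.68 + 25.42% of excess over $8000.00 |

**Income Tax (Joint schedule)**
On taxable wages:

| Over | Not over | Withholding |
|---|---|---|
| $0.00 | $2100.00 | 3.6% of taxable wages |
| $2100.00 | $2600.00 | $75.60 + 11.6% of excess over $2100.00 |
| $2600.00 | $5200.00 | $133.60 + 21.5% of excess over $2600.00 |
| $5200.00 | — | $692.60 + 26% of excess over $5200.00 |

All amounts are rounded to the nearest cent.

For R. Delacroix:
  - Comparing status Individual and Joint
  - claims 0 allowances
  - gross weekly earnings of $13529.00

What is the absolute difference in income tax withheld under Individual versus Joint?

Income Tax (Individual): taxable = $13529.00
  $972.68 + 25.42% × ($13529.00 − $8000.00) = $972.68 + 25.42% × $5529.00 = $2378.15
Income Tax (Joint): taxable = $13529.00
  $692.60 + 26% × ($13529.00 − $5200.00) = $692.60 + 26% × $8329.00 = $2858.14
Difference: |$2378.15 − $2858.14| = $479.99 (higher under Joint)

$479.99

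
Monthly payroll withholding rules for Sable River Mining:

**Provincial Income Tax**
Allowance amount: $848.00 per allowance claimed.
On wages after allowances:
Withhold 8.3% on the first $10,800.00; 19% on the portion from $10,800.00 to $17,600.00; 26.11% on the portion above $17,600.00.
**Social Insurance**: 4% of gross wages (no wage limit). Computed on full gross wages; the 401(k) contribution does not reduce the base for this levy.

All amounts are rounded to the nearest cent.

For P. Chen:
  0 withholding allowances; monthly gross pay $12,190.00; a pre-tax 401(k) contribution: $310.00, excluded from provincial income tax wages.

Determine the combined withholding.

$1,589.20

Provincial Income Tax: taxable = $12,190.00 − $310.00 = $11,880.00
  $896.40 + 19% × ($11,880.00 − $10,800.00) = $896.40 + 19% × $1,080.00 = $1,101.60
Social Insurance: 4% × $12,190.00 = $487.60
Total: $1,101.60 + $487.60 = $1,589.20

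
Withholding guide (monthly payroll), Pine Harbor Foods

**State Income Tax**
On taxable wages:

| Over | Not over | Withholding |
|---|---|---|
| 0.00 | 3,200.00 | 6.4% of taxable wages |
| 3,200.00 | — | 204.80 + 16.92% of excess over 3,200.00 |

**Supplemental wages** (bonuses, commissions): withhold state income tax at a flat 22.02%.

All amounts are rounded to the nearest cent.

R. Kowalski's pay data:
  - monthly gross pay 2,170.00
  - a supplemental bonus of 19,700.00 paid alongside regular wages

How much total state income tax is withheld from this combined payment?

State Income Tax: taxable = 2,170.00
  6.4% × 2,170.00 = 138.88
Supplemental (22.02% flat on bonus): 22.02% × 19,700.00 = 4,337.94
Total state income tax: 138.88 + 4,337.94 = 4,476.82

4,476.82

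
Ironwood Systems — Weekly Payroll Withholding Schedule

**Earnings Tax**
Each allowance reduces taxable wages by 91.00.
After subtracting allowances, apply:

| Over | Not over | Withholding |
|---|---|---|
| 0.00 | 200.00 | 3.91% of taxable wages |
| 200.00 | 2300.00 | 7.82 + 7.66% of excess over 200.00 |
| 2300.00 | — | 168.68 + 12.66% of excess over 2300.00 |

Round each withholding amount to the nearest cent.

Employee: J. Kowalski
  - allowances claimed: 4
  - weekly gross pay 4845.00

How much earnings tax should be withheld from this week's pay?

Earnings Tax: taxable = 4845.00 − 4×91.00 = 4481.00
  168.68 + 12.66% × (4481.00 − 2300.00) = 168.68 + 12.66% × 2181.00 = 444.79

444.79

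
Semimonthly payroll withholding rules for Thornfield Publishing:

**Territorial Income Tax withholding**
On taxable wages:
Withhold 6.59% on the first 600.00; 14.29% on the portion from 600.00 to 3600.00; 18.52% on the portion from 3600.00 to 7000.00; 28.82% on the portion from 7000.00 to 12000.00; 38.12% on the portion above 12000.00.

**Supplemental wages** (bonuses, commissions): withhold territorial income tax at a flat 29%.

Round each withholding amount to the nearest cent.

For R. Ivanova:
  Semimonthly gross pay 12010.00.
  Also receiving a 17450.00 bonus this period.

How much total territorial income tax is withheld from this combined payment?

Territorial Income Tax: taxable = 12010.00
  2538.92 + 38.12% × (12010.00 − 12000.00) = 2538.92 + 38.12% × 10.00 = 2542.73
Supplemental (29% flat on bonus): 29% × 17450.00 = 5060.50
Total territorial income tax: 2542.73 + 5060.50 = 7603.23

7603.23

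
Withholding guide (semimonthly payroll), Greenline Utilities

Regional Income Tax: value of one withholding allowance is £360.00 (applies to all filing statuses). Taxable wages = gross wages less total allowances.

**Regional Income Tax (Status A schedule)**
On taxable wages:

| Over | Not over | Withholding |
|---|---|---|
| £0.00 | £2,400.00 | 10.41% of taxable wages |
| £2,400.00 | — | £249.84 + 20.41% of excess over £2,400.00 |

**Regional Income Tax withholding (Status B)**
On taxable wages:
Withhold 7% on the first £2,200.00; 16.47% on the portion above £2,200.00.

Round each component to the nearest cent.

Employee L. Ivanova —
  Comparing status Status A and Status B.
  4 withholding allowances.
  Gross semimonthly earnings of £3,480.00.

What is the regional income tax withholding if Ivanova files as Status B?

Regional Income Tax (Status B): taxable = £3,480.00 − 4×£360.00 = £2,040.00
  7% × £2,040.00 = £142.80

£142.80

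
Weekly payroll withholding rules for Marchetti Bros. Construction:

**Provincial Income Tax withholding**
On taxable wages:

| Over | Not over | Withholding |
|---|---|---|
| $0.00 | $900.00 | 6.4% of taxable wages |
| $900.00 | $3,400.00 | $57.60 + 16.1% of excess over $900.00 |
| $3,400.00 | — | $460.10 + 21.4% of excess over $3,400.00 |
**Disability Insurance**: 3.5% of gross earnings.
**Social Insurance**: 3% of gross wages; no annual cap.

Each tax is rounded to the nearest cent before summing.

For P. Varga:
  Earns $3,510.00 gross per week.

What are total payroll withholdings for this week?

$711.79

Provincial Income Tax: taxable = $3,510.00
  $460.10 + 21.4% × ($3,510.00 − $3,400.00) = $460.10 + 21.4% × $110.00 = $483.64
Disability Insurance: 3.5% × $3,510.00 = $122.85
Social Insurance: 3% × $3,510.00 = $105.30
Total: $483.64 + $122.85 + $105.30 = $711.79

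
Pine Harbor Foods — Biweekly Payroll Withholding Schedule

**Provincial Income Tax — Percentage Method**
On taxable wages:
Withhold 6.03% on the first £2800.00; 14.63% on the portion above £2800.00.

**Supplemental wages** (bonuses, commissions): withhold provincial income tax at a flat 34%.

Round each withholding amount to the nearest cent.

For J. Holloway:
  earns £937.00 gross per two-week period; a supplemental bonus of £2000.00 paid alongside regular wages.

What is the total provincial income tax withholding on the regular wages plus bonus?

Provincial Income Tax: taxable = £937.00
  6.03% × £937.00 = £56.50
Supplemental (34% flat on bonus): 34% × £2000.00 = £680.00
Total provincial income tax: £56.50 + £680.00 = £736.50

£736.50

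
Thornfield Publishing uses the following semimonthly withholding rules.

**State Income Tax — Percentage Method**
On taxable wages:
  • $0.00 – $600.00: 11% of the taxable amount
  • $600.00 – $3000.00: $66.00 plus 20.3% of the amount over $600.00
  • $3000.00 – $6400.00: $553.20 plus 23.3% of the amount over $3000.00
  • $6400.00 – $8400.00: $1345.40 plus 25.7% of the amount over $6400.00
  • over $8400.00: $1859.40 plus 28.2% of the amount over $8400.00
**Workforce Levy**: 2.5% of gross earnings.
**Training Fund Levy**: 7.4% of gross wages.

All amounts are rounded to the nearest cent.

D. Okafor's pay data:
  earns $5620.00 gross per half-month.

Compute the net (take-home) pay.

$3899.96

State Income Tax: taxable = $5620.00
  $553.20 + 23.3% × ($5620.00 − $3000.00) = $553.20 + 23.3% × $2620.00 = $1163.66
Workforce Levy: 2.5% × $5620.00 = $140.50
Training Fund Levy: 7.4% × $5620.00 = $415.88
Total withheld: $1163.66 + $140.50 + $415.88 = $1720.04
Net pay: $5620.00 − $1720.04 = $3899.96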